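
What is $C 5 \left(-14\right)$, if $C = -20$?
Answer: $1400$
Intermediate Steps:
$C 5 \left(-14\right) = \left(-20\right) 5 \left(-14\right) = \left(-100\right) \left(-14\right) = 1400$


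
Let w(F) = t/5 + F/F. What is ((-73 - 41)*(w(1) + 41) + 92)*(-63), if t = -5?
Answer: 288666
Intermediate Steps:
w(F) = 0 (w(F) = -5/5 + F/F = -5*⅕ + 1 = -1 + 1 = 0)
((-73 - 41)*(w(1) + 41) + 92)*(-63) = ((-73 - 41)*(0 + 41) + 92)*(-63) = (-114*41 + 92)*(-63) = (-4674 + 92)*(-63) = -4582*(-63) = 288666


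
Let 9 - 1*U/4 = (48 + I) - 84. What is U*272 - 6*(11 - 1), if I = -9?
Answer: 58692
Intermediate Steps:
U = 216 (U = 36 - 4*((48 - 9) - 84) = 36 - 4*(39 - 84) = 36 - 4*(-45) = 36 + 180 = 216)
U*272 - 6*(11 - 1) = 216*272 - 6*(11 - 1) = 58752 - 6*10 = 58752 - 60 = 58692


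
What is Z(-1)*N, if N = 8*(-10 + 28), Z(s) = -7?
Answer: -1008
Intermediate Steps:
N = 144 (N = 8*18 = 144)
Z(-1)*N = -7*144 = -1008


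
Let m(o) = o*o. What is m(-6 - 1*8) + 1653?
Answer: 1849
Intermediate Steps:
m(o) = o²
m(-6 - 1*8) + 1653 = (-6 - 1*8)² + 1653 = (-6 - 8)² + 1653 = (-14)² + 1653 = 196 + 1653 = 1849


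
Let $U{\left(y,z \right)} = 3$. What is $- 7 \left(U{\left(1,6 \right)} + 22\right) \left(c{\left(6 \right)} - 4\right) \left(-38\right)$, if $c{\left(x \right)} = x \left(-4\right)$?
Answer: $-186200$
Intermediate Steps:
$c{\left(x \right)} = - 4 x$
$- 7 \left(U{\left(1,6 \right)} + 22\right) \left(c{\left(6 \right)} - 4\right) \left(-38\right) = - 7 \left(3 + 22\right) \left(\left(-4\right) 6 - 4\right) \left(-38\right) = - 7 \cdot 25 \left(-24 - 4\right) \left(-38\right) = - 7 \cdot 25 \left(-28\right) \left(-38\right) = \left(-7\right) \left(-700\right) \left(-38\right) = 4900 \left(-38\right) = -186200$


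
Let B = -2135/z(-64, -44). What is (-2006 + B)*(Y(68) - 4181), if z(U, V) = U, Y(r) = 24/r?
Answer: 8972642679/1088 ≈ 8.2469e+6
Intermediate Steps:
B = 2135/64 (B = -2135/(-64) = -2135*(-1/64) = 2135/64 ≈ 33.359)
(-2006 + B)*(Y(68) - 4181) = (-2006 + 2135/64)*(24/68 - 4181) = -126249*(24*(1/68) - 4181)/64 = -126249*(6/17 - 4181)/64 = -126249/64*(-71071/17) = 8972642679/1088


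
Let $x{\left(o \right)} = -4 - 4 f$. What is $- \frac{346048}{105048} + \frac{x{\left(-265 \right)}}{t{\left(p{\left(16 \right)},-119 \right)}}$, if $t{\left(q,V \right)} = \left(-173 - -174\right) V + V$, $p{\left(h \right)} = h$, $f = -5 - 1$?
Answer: $- \frac{5278774}{1562589} \approx -3.3782$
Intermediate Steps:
$f = -6$ ($f = -5 - 1 = -6$)
$t{\left(q,V \right)} = 2 V$ ($t{\left(q,V \right)} = \left(-173 + 174\right) V + V = 1 V + V = V + V = 2 V$)
$x{\left(o \right)} = 20$ ($x{\left(o \right)} = -4 - -24 = -4 + 24 = 20$)
$- \frac{346048}{105048} + \frac{x{\left(-265 \right)}}{t{\left(p{\left(16 \right)},-119 \right)}} = - \frac{346048}{105048} + \frac{20}{2 \left(-119\right)} = \left(-346048\right) \frac{1}{105048} + \frac{20}{-238} = - \frac{43256}{13131} + 20 \left(- \frac{1}{238}\right) = - \frac{43256}{13131} - \frac{10}{119} = - \frac{5278774}{1562589}$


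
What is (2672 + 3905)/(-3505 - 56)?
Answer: -6577/3561 ≈ -1.8470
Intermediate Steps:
(2672 + 3905)/(-3505 - 56) = 6577/(-3561) = 6577*(-1/3561) = -6577/3561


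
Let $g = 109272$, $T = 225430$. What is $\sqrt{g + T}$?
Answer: $\sqrt{334702} \approx 578.53$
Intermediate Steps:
$\sqrt{g + T} = \sqrt{109272 + 225430} = \sqrt{334702}$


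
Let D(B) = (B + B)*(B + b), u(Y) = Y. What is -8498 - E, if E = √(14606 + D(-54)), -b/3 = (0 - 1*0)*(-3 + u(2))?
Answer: -8498 - √20438 ≈ -8641.0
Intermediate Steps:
b = 0 (b = -3*(0 - 1*0)*(-3 + 2) = -3*(0 + 0)*(-1) = -0*(-1) = -3*0 = 0)
D(B) = 2*B² (D(B) = (B + B)*(B + 0) = (2*B)*B = 2*B²)
E = √20438 (E = √(14606 + 2*(-54)²) = √(14606 + 2*2916) = √(14606 + 5832) = √20438 ≈ 142.96)
-8498 - E = -8498 - √20438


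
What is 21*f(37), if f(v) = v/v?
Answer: 21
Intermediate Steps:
f(v) = 1
21*f(37) = 21*1 = 21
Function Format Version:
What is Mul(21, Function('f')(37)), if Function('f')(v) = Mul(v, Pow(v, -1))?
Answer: 21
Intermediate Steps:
Function('f')(v) = 1
Mul(21, Function('f')(37)) = Mul(21, 1) = 21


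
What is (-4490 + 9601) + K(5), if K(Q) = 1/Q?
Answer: 25556/5 ≈ 5111.2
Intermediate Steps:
(-4490 + 9601) + K(5) = (-4490 + 9601) + 1/5 = 5111 + ⅕ = 25556/5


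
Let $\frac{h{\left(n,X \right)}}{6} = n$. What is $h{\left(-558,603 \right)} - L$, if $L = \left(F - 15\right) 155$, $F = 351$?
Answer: $-55428$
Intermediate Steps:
$h{\left(n,X \right)} = 6 n$
$L = 52080$ ($L = \left(351 - 15\right) 155 = 336 \cdot 155 = 52080$)
$h{\left(-558,603 \right)} - L = 6 \left(-558\right) - 52080 = -3348 - 52080 = -55428$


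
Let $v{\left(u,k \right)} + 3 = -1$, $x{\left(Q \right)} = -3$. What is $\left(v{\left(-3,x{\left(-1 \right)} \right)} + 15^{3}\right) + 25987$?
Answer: $29358$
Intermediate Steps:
$v{\left(u,k \right)} = -4$ ($v{\left(u,k \right)} = -3 - 1 = -4$)
$\left(v{\left(-3,x{\left(-1 \right)} \right)} + 15^{3}\right) + 25987 = \left(-4 + 15^{3}\right) + 25987 = \left(-4 + 3375\right) + 25987 = 3371 + 25987 = 29358$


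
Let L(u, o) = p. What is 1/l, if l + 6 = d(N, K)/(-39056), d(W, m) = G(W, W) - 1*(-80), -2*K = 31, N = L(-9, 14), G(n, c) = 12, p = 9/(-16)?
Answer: -9764/58607 ≈ -0.16660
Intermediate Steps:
p = -9/16 (p = 9*(-1/16) = -9/16 ≈ -0.56250)
L(u, o) = -9/16
N = -9/16 ≈ -0.56250
K = -31/2 (K = -½*31 = -31/2 ≈ -15.500)
d(W, m) = 92 (d(W, m) = 12 - 1*(-80) = 12 + 80 = 92)
l = -58607/9764 (l = -6 + 92/(-39056) = -6 + 92*(-1/39056) = -6 - 23/9764 = -58607/9764 ≈ -6.0024)
1/l = 1/(-58607/9764) = -9764/58607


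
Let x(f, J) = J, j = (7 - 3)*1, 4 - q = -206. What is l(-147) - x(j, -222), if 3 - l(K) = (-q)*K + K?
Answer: -30498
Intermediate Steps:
q = 210 (q = 4 - 1*(-206) = 4 + 206 = 210)
j = 4 (j = 4*1 = 4)
l(K) = 3 + 209*K (l(K) = 3 - ((-1*210)*K + K) = 3 - (-210*K + K) = 3 - (-209)*K = 3 + 209*K)
l(-147) - x(j, -222) = (3 + 209*(-147)) - 1*(-222) = (3 - 30723) + 222 = -30720 + 222 = -30498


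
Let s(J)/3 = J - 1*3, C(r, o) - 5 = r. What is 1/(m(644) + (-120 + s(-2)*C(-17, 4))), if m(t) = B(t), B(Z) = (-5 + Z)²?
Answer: 1/408381 ≈ 2.4487e-6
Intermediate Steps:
C(r, o) = 5 + r
s(J) = -9 + 3*J (s(J) = 3*(J - 1*3) = 3*(J - 3) = 3*(-3 + J) = -9 + 3*J)
m(t) = (-5 + t)²
1/(m(644) + (-120 + s(-2)*C(-17, 4))) = 1/((-5 + 644)² + (-120 + (-9 + 3*(-2))*(5 - 17))) = 1/(639² + (-120 + (-9 - 6)*(-12))) = 1/(408321 + (-120 - 15*(-12))) = 1/(408321 + (-120 + 180)) = 1/(408321 + 60) = 1/408381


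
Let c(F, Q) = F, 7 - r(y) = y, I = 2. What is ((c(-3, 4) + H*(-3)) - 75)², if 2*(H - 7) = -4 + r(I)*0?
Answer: 8649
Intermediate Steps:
r(y) = 7 - y
H = 5 (H = 7 + (-4 + (7 - 1*2)*0)/2 = 7 + (-4 + (7 - 2)*0)/2 = 7 + (-4 + 5*0)/2 = 7 + (-4 + 0)/2 = 7 + (½)*(-4) = 7 - 2 = 5)
((c(-3, 4) + H*(-3)) - 75)² = ((-3 + 5*(-3)) - 75)² = ((-3 - 15) - 75)² = (-18 - 75)² = (-93)² = 8649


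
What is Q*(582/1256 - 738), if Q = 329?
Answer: -152383917/628 ≈ -2.4265e+5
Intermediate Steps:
Q*(582/1256 - 738) = 329*(582/1256 - 738) = 329*(582*(1/1256) - 738) = 329*(291/628 - 738) = 329*(-463173/628) = -152383917/628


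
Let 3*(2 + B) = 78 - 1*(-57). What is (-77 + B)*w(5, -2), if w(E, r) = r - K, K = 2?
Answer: 136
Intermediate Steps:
w(E, r) = -2 + r (w(E, r) = r - 1*2 = r - 2 = -2 + r)
B = 43 (B = -2 + (78 - 1*(-57))/3 = -2 + (78 + 57)/3 = -2 + (⅓)*135 = -2 + 45 = 43)
(-77 + B)*w(5, -2) = (-77 + 43)*(-2 - 2) = -34*(-4) = 136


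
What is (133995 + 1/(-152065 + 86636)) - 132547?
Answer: 94741191/65429 ≈ 1448.0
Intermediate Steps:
(133995 + 1/(-152065 + 86636)) - 132547 = (133995 + 1/(-65429)) - 132547 = (133995 - 1/65429) - 132547 = 8767158854/65429 - 132547 = 94741191/65429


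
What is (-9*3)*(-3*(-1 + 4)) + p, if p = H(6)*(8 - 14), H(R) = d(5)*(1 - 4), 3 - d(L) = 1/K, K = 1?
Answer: 279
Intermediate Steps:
d(L) = 2 (d(L) = 3 - 1/1 = 3 - 1*1 = 3 - 1 = 2)
H(R) = -6 (H(R) = 2*(1 - 4) = 2*(-3) = -6)
p = 36 (p = -6*(8 - 14) = -6*(-6) = 36)
(-9*3)*(-3*(-1 + 4)) + p = (-9*3)*(-3*(-1 + 4)) + 36 = -(-81)*3 + 36 = -27*(-9) + 36 = 243 + 36 = 279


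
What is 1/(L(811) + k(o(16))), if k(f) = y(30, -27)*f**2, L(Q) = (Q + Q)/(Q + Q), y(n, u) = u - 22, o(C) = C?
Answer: -1/12543 ≈ -7.9726e-5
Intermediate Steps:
y(n, u) = -22 + u
L(Q) = 1 (L(Q) = (2*Q)/((2*Q)) = (2*Q)*(1/(2*Q)) = 1)
k(f) = -49*f**2 (k(f) = (-22 - 27)*f**2 = -49*f**2)
1/(L(811) + k(o(16))) = 1/(1 - 49*16**2) = 1/(1 - 49*256) = 1/(1 - 12544) = 1/(-12543) = -1/12543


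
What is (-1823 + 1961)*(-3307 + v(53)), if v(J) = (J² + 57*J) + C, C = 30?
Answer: 352314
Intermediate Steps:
v(J) = 30 + J² + 57*J (v(J) = (J² + 57*J) + 30 = 30 + J² + 57*J)
(-1823 + 1961)*(-3307 + v(53)) = (-1823 + 1961)*(-3307 + (30 + 53² + 57*53)) = 138*(-3307 + (30 + 2809 + 3021)) = 138*(-3307 + 5860) = 138*2553 = 352314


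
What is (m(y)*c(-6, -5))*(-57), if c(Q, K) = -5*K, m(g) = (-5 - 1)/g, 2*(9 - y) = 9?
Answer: 1900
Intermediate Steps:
y = 9/2 (y = 9 - 1/2*9 = 9 - 9/2 = 9/2 ≈ 4.5000)
m(g) = -6/g
(m(y)*c(-6, -5))*(-57) = ((-6/9/2)*(-5*(-5)))*(-57) = (-6*2/9*25)*(-57) = -4/3*25*(-57) = -100/3*(-57) = 1900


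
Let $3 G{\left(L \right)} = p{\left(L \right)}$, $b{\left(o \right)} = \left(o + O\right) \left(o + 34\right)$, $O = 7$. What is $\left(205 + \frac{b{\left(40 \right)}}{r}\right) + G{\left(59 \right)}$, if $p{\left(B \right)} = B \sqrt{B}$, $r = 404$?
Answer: $\frac{43149}{202} + \frac{59 \sqrt{59}}{3} \approx 364.67$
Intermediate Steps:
$b{\left(o \right)} = \left(7 + o\right) \left(34 + o\right)$ ($b{\left(o \right)} = \left(o + 7\right) \left(o + 34\right) = \left(7 + o\right) \left(34 + o\right)$)
$p{\left(B \right)} = B^{\frac{3}{2}}$
$G{\left(L \right)} = \frac{L^{\frac{3}{2}}}{3}$
$\left(205 + \frac{b{\left(40 \right)}}{r}\right) + G{\left(59 \right)} = \left(205 + \frac{238 + 40^{2} + 41 \cdot 40}{404}\right) + \frac{59^{\frac{3}{2}}}{3} = \left(205 + \left(238 + 1600 + 1640\right) \frac{1}{404}\right) + \frac{59 \sqrt{59}}{3} = \left(205 + 3478 \cdot \frac{1}{404}\right) + \frac{59 \sqrt{59}}{3} = \left(205 + \frac{1739}{202}\right) + \frac{59 \sqrt{59}}{3} = \frac{43149}{202} + \frac{59 \sqrt{59}}{3}$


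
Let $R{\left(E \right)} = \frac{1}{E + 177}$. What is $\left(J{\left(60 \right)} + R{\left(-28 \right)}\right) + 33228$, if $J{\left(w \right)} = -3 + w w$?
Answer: $\frac{5486926}{149} \approx 36825.0$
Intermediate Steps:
$R{\left(E \right)} = \frac{1}{177 + E}$
$J{\left(w \right)} = -3 + w^{2}$
$\left(J{\left(60 \right)} + R{\left(-28 \right)}\right) + 33228 = \left(\left(-3 + 60^{2}\right) + \frac{1}{177 - 28}\right) + 33228 = \left(\left(-3 + 3600\right) + \frac{1}{149}\right) + 33228 = \left(3597 + \frac{1}{149}\right) + 33228 = \frac{535954}{149} + 33228 = \frac{5486926}{149}$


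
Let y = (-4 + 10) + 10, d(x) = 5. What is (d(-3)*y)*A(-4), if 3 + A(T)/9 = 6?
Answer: 2160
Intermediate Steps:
A(T) = 27 (A(T) = -27 + 9*6 = -27 + 54 = 27)
y = 16 (y = 6 + 10 = 16)
(d(-3)*y)*A(-4) = (5*16)*27 = 80*27 = 2160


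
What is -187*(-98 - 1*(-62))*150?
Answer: 1009800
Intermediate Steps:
-187*(-98 - 1*(-62))*150 = -187*(-98 + 62)*150 = -187*(-36)*150 = 6732*150 = 1009800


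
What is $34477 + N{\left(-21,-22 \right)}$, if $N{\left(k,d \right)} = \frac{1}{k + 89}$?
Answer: $\frac{2344437}{68} \approx 34477.0$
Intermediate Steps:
$N{\left(k,d \right)} = \frac{1}{89 + k}$
$34477 + N{\left(-21,-22 \right)} = 34477 + \frac{1}{89 - 21} = 34477 + \frac{1}{68} = \frac{2344437}{68}$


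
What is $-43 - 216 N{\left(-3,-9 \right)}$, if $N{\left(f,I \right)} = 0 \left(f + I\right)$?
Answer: $-43$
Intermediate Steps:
$N{\left(f,I \right)} = 0$ ($N{\left(f,I \right)} = 0 \left(I + f\right) = 0$)
$-43 - 216 N{\left(-3,-9 \right)} = -43 - 0 = -43 + 0 = -43$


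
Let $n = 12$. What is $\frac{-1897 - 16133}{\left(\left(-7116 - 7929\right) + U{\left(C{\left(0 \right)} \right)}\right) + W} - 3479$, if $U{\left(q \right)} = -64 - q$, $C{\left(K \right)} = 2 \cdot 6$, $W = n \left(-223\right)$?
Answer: $- \frac{61897733}{17797} \approx -3478.0$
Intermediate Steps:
$W = -2676$ ($W = 12 \left(-223\right) = -2676$)
$C{\left(K \right)} = 12$
$\frac{-1897 - 16133}{\left(\left(-7116 - 7929\right) + U{\left(C{\left(0 \right)} \right)}\right) + W} - 3479 = \frac{-1897 - 16133}{\left(\left(-7116 - 7929\right) - 76\right) - 2676} - 3479 = - \frac{18030}{\left(-15045 - 76\right) - 2676} - 3479 = - \frac{18030}{-15121 - 2676} - 3479 = - \frac{18030}{-17797} - 3479 = \left(-18030\right) \left(- \frac{1}{17797}\right) - 3479 = \frac{18030}{17797} - 3479 = - \frac{61897733}{17797}$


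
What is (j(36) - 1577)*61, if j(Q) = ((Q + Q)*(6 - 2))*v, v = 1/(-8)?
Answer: -98393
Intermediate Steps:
v = -⅛ (v = 1*(-⅛) = -⅛ ≈ -0.12500)
j(Q) = -Q (j(Q) = ((Q + Q)*(6 - 2))*(-⅛) = ((2*Q)*4)*(-⅛) = (8*Q)*(-⅛) = -Q)
(j(36) - 1577)*61 = (-1*36 - 1577)*61 = (-36 - 1577)*61 = -1613*61 = -98393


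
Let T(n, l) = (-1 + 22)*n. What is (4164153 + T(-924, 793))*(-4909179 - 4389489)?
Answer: -38540644894332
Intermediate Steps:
T(n, l) = 21*n
(4164153 + T(-924, 793))*(-4909179 - 4389489) = (4164153 + 21*(-924))*(-4909179 - 4389489) = (4164153 - 19404)*(-9298668) = 4144749*(-9298668) = -38540644894332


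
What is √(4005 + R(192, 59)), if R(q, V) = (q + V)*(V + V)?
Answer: √33623 ≈ 183.37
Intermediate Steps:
R(q, V) = 2*V*(V + q) (R(q, V) = (V + q)*(2*V) = 2*V*(V + q))
√(4005 + R(192, 59)) = √(4005 + 2*59*(59 + 192)) = √(4005 + 2*59*251) = √(4005 + 29618) = √33623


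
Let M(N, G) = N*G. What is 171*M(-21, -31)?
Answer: 111321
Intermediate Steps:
M(N, G) = G*N
171*M(-21, -31) = 171*(-31*(-21)) = 171*651 = 111321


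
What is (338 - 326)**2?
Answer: 144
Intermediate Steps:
(338 - 326)**2 = 12**2 = 144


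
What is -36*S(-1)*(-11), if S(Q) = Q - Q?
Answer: 0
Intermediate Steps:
S(Q) = 0
-36*S(-1)*(-11) = -36*0*(-11) = 0*(-11) = 0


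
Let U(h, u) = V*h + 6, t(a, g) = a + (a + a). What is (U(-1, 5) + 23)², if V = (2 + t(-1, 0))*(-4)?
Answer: 625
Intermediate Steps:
t(a, g) = 3*a (t(a, g) = a + 2*a = 3*a)
V = 4 (V = (2 + 3*(-1))*(-4) = (2 - 3)*(-4) = -1*(-4) = 4)
U(h, u) = 6 + 4*h (U(h, u) = 4*h + 6 = 6 + 4*h)
(U(-1, 5) + 23)² = ((6 + 4*(-1)) + 23)² = ((6 - 4) + 23)² = (2 + 23)² = 25² = 625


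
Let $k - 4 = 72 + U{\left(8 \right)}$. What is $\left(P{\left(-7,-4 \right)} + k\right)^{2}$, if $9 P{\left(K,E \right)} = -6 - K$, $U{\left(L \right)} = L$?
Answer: $\frac{573049}{81} \approx 7074.7$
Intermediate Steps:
$P{\left(K,E \right)} = - \frac{2}{3} - \frac{K}{9}$ ($P{\left(K,E \right)} = \frac{-6 - K}{9} = - \frac{2}{3} - \frac{K}{9}$)
$k = 84$ ($k = 4 + \left(72 + 8\right) = 4 + 80 = 84$)
$\left(P{\left(-7,-4 \right)} + k\right)^{2} = \left(\left(- \frac{2}{3} - - \frac{7}{9}\right) + 84\right)^{2} = \left(\left(- \frac{2}{3} + \frac{7}{9}\right) + 84\right)^{2} = \left(\frac{1}{9} + 84\right)^{2} = \left(\frac{757}{9}\right)^{2} = \frac{573049}{81}$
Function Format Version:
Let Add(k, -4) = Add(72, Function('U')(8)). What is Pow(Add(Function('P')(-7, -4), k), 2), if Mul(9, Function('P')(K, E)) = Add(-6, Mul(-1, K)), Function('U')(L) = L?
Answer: Rational(573049, 81) ≈ 7074.7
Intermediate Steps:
Function('P')(K, E) = Add(Rational(-2, 3), Mul(Rational(-1, 9), K)) (Function('P')(K, E) = Mul(Rational(1, 9), Add(-6, Mul(-1, K))) = Add(Rational(-2, 3), Mul(Rational(-1, 9), K)))
k = 84 (k = Add(4, Add(72, 8)) = Add(4, 80) = 84)
Pow(Add(Function('P')(-7, -4), k), 2) = Pow(Add(Add(Rational(-2, 3), Mul(Rational(-1, 9), -7)), 84), 2) = Pow(Add(Add(Rational(-2, 3), Rational(7, 9)), 84), 2) = Pow(Add(Rational(1, 9), 84), 2) = Pow(Rational(757, 9), 2) = Rational(573049, 81)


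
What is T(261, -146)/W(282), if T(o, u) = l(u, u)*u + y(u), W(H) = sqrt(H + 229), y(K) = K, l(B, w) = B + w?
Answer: 582*sqrt(511)/7 ≈ 1879.5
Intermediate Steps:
W(H) = sqrt(229 + H)
T(o, u) = u + 2*u**2 (T(o, u) = (u + u)*u + u = (2*u)*u + u = 2*u**2 + u = u + 2*u**2)
T(261, -146)/W(282) = (-146*(1 + 2*(-146)))/(sqrt(229 + 282)) = (-146*(1 - 292))/(sqrt(511)) = (-146*(-291))*(sqrt(511)/511) = 42486*(sqrt(511)/511) = 582*sqrt(511)/7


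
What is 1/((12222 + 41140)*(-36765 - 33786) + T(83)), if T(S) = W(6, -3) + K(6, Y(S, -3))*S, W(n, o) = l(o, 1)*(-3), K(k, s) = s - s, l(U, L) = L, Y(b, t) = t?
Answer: -1/3764742465 ≈ -2.6562e-10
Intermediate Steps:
K(k, s) = 0
W(n, o) = -3 (W(n, o) = 1*(-3) = -3)
T(S) = -3 (T(S) = -3 + 0*S = -3 + 0 = -3)
1/((12222 + 41140)*(-36765 - 33786) + T(83)) = 1/((12222 + 41140)*(-36765 - 33786) - 3) = 1/(53362*(-70551) - 3) = 1/(-3764742462 - 3) = 1/(-3764742465) = -1/3764742465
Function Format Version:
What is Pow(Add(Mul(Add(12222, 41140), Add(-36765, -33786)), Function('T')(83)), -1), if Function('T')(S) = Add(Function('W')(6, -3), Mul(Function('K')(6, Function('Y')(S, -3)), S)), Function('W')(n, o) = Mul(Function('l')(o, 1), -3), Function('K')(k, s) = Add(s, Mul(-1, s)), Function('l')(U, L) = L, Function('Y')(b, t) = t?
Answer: Rational(-1, 3764742465) ≈ -2.6562e-10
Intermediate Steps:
Function('K')(k, s) = 0
Function('W')(n, o) = -3 (Function('W')(n, o) = Mul(1, -3) = -3)
Function('T')(S) = -3 (Function('T')(S) = Add(-3, Mul(0, S)) = Add(-3, 0) = -3)
Pow(Add(Mul(Add(12222, 41140), Add(-36765, -33786)), Function('T')(83)), -1) = Pow(Add(Mul(Add(12222, 41140), Add(-36765, -33786)), -3), -1) = Pow(Add(Mul(53362, -70551), -3), -1) = Pow(Add(-3764742462, -3), -1) = Pow(-3764742465, -1) = Rational(-1, 3764742465)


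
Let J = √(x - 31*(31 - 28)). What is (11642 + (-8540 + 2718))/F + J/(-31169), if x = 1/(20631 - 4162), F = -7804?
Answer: -1455/1951 - 4*I*√1576511494/513322261 ≈ -0.74577 - 0.0003094*I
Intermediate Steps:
x = 1/16469 ≈ 6.0720e-5
J = 4*I*√1576511494/16469 (J = √(1/16469 - 31*(31 - 28)) = √(1/16469 - 31*3) = √(1/16469 - 93) = √(-1531616/16469) = 4*I*√1576511494/16469 ≈ 9.6436*I)
(11642 + (-8540 + 2718))/F + J/(-31169) = (11642 + (-8540 + 2718))/(-7804) + (4*I*√1576511494/16469)/(-31169) = (11642 - 5822)*(-1/7804) + (4*I*√1576511494/16469)*(-1/31169) = 5820*(-1/7804) - 4*I*√1576511494/513322261 = -1455/1951 - 4*I*√1576511494/513322261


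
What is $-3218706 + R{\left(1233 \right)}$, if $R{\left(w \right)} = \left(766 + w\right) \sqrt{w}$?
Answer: $-3218706 + 5997 \sqrt{137} \approx -3.1485 \cdot 10^{6}$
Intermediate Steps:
$R{\left(w \right)} = \sqrt{w} \left(766 + w\right)$
$-3218706 + R{\left(1233 \right)} = -3218706 + \sqrt{1233} \left(766 + 1233\right) = -3218706 + 3 \sqrt{137} \cdot 1999 = -3218706 + 5997 \sqrt{137}$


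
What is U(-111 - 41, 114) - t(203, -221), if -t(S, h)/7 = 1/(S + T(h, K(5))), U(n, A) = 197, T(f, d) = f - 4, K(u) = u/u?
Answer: 4327/22 ≈ 196.68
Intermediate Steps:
K(u) = 1
T(f, d) = -4 + f
t(S, h) = -7/(-4 + S + h) (t(S, h) = -7/(S + (-4 + h)) = -7/(-4 + S + h))
U(-111 - 41, 114) - t(203, -221) = 197 - (-7)/(-4 + 203 - 221) = 197 - (-7)/(-22) = 197 - (-7)*(-1)/22 = 197 - 1*7/22 = 197 - 7/22 = 4327/22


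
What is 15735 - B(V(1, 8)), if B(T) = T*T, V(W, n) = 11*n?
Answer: 7991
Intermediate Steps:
B(T) = T**2
15735 - B(V(1, 8)) = 15735 - (11*8)**2 = 15735 - 1*88**2 = 15735 - 1*7744 = 15735 - 7744 = 7991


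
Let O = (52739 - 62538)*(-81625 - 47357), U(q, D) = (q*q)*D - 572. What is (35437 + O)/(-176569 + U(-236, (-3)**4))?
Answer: 252786011/866847 ≈ 291.62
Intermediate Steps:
U(q, D) = -572 + D*q**2 (U(q, D) = q**2*D - 572 = D*q**2 - 572 = -572 + D*q**2)
O = 1263894618 (O = -9799*(-128982) = 1263894618)
(35437 + O)/(-176569 + U(-236, (-3)**4)) = (35437 + 1263894618)/(-176569 + (-572 + (-3)**4*(-236)**2)) = 1263930055/(-176569 + (-572 + 81*55696)) = 1263930055/(-176569 + (-572 + 4511376)) = 1263930055/(-176569 + 4510804) = 1263930055/4334235 = 1263930055*(1/4334235) = 252786011/866847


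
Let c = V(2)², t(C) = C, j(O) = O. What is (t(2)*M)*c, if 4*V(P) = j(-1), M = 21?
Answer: 21/8 ≈ 2.6250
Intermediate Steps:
V(P) = -¼ (V(P) = (¼)*(-1) = -¼)
c = 1/16 (c = (-¼)² = 1/16 ≈ 0.062500)
(t(2)*M)*c = (2*21)*(1/16) = 42*(1/16) = 21/8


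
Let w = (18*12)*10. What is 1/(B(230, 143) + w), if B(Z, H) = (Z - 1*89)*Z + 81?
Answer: 1/34671 ≈ 2.8843e-5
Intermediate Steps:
B(Z, H) = 81 + Z*(-89 + Z) (B(Z, H) = (Z - 89)*Z + 81 = (-89 + Z)*Z + 81 = Z*(-89 + Z) + 81 = 81 + Z*(-89 + Z))
w = 2160 (w = 216*10 = 2160)
1/(B(230, 143) + w) = 1/((81 + 230² - 89*230) + 2160) = 1/((81 + 52900 - 20470) + 2160) = 1/(32511 + 2160) = 1/34671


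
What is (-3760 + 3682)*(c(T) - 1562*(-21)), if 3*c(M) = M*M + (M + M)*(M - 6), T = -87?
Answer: -3176082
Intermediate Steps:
c(M) = M²/3 + 2*M*(-6 + M)/3 (c(M) = (M*M + (M + M)*(M - 6))/3 = (M² + (2*M)*(-6 + M))/3 = (M² + 2*M*(-6 + M))/3 = M²/3 + 2*M*(-6 + M)/3)
(-3760 + 3682)*(c(T) - 1562*(-21)) = (-3760 + 3682)*(-87*(-4 - 87) - 1562*(-21)) = -78*(-87*(-91) + 32802) = -78*(7917 + 32802) = -78*40719 = -3176082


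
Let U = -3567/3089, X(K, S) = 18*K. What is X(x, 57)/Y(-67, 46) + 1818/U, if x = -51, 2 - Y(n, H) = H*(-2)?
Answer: -88526649/55883 ≈ -1584.1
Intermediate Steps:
Y(n, H) = 2 + 2*H (Y(n, H) = 2 - H*(-2) = 2 - (-2)*H = 2 + 2*H)
U = -3567/3089 (U = -3567*1/3089 = -3567/3089 ≈ -1.1547)
X(x, 57)/Y(-67, 46) + 1818/U = (18*(-51))/(2 + 2*46) + 1818/(-3567/3089) = -918/(2 + 92) + 1818*(-3089/3567) = -918/94 - 1871934/1189 = -918*1/94 - 1871934/1189 = -459/47 - 1871934/1189 = -88526649/55883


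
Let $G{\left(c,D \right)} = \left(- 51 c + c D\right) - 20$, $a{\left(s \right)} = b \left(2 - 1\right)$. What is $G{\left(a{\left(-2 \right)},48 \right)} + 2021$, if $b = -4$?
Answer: $2013$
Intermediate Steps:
$a{\left(s \right)} = -4$ ($a{\left(s \right)} = - 4 \left(2 - 1\right) = \left(-4\right) 1 = -4$)
$G{\left(c,D \right)} = -20 - 51 c + D c$ ($G{\left(c,D \right)} = \left(- 51 c + D c\right) - 20 = -20 - 51 c + D c$)
$G{\left(a{\left(-2 \right)},48 \right)} + 2021 = \left(-20 - -204 + 48 \left(-4\right)\right) + 2021 = \left(-20 + 204 - 192\right) + 2021 = -8 + 2021 = 2013$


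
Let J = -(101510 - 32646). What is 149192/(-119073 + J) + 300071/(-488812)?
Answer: -129321283431/91865860844 ≈ -1.4077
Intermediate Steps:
J = -68864 (J = -1*68864 = -68864)
149192/(-119073 + J) + 300071/(-488812) = 149192/(-119073 - 68864) + 300071/(-488812) = 149192/(-187937) + 300071*(-1/488812) = 149192*(-1/187937) - 300071/488812 = -149192/187937 - 300071/488812 = -129321283431/91865860844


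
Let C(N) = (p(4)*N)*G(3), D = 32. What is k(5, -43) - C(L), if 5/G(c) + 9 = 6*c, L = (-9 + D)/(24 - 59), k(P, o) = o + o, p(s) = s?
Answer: -5326/63 ≈ -84.540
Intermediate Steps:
k(P, o) = 2*o
L = -23/35 (L = (-9 + 32)/(24 - 59) = 23/(-35) = 23*(-1/35) = -23/35 ≈ -0.65714)
G(c) = 5/(-9 + 6*c)
C(N) = 20*N/9 (C(N) = (4*N)*(5/(3*(-3 + 2*3))) = (4*N)*(5/(3*(-3 + 6))) = (4*N)*((5/3)/3) = (4*N)*((5/3)*(⅓)) = (4*N)*(5/9) = 20*N/9)
k(5, -43) - C(L) = 2*(-43) - 20*(-23)/(9*35) = -86 - 1*(-92/63) = -86 + 92/63 = -5326/63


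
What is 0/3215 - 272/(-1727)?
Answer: 272/1727 ≈ 0.15750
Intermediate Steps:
0/3215 - 272/(-1727) = 0*(1/3215) - 272*(-1/1727) = 0 + 272/1727 = 272/1727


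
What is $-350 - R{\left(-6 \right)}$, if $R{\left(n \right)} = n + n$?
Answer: $-338$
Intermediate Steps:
$R{\left(n \right)} = 2 n$
$-350 - R{\left(-6 \right)} = -350 - 2 \left(-6\right) = -350 - -12 = -350 + 12 = -338$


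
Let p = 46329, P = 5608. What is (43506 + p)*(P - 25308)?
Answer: -1769749500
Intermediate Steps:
(43506 + p)*(P - 25308) = (43506 + 46329)*(5608 - 25308) = 89835*(-19700) = -1769749500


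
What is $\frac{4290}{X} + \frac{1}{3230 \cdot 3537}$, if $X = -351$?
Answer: $- \frac{139632899}{11424510} \approx -12.222$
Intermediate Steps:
$\frac{4290}{X} + \frac{1}{3230 \cdot 3537} = \frac{4290}{-351} + \frac{1}{3230 \cdot 3537} = 4290 \left(- \frac{1}{351}\right) + \frac{1}{3230} \cdot \frac{1}{3537} = - \frac{110}{9} + \frac{1}{11424510} = - \frac{139632899}{11424510}$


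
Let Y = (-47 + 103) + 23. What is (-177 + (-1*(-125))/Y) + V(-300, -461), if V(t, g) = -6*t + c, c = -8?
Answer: 127710/79 ≈ 1616.6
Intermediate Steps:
V(t, g) = -8 - 6*t (V(t, g) = -6*t - 8 = -8 - 6*t)
Y = 79 (Y = 56 + 23 = 79)
(-177 + (-1*(-125))/Y) + V(-300, -461) = (-177 + (-1*(-125))/79) + (-8 - 6*(-300)) = (-177 + (1/79)*125) + (-8 + 1800) = (-177 + 125/79) + 1792 = -13858/79 + 1792 = 127710/79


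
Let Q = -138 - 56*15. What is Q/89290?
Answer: -489/44645 ≈ -0.010953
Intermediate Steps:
Q = -978 (Q = -138 - 840 = -978)
Q/89290 = -978/89290 = -978*1/89290 = -489/44645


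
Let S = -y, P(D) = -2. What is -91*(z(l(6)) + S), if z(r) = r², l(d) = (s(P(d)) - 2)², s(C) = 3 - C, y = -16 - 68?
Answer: -15015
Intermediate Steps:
y = -84
l(d) = 9 (l(d) = ((3 - 1*(-2)) - 2)² = ((3 + 2) - 2)² = (5 - 2)² = 3² = 9)
S = 84 (S = -1*(-84) = 84)
-91*(z(l(6)) + S) = -91*(9² + 84) = -91*(81 + 84) = -91*165 = -15015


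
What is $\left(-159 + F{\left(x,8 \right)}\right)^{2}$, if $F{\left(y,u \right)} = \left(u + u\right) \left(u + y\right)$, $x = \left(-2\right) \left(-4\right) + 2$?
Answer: $16641$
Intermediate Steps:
$x = 10$ ($x = 8 + 2 = 10$)
$F{\left(y,u \right)} = 2 u \left(u + y\right)$
$\left(-159 + F{\left(x,8 \right)}\right)^{2} = \left(-159 + 2 \cdot 8 \left(8 + 10\right)\right)^{2} = \left(-159 + 2 \cdot 8 \cdot 18\right)^{2} = \left(-159 + 288\right)^{2} = 129^{2} = 16641$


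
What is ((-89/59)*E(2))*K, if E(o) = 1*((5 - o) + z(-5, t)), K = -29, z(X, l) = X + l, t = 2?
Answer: 0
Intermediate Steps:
E(o) = 2 - o (E(o) = 1*((5 - o) + (-5 + 2)) = 1*((5 - o) - 3) = 1*(2 - o) = 2 - o)
((-89/59)*E(2))*K = ((-89/59)*(2 - 1*2))*(-29) = ((-89*1/59)*(2 - 2))*(-29) = -89/59*0*(-29) = 0*(-29) = 0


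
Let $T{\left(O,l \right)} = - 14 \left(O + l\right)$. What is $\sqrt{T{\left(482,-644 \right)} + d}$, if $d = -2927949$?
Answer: $i \sqrt{2925681} \approx 1710.5 i$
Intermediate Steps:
$T{\left(O,l \right)} = - 14 O - 14 l$
$\sqrt{T{\left(482,-644 \right)} + d} = \sqrt{\left(\left(-14\right) 482 - -9016\right) - 2927949} = \sqrt{\left(-6748 + 9016\right) - 2927949} = \sqrt{2268 - 2927949} = \sqrt{-2925681} = i \sqrt{2925681}$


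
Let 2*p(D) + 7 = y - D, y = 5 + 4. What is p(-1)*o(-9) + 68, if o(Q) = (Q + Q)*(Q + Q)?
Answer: 554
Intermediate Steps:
y = 9
p(D) = 1 - D/2 (p(D) = -7/2 + (9 - D)/2 = -7/2 + (9/2 - D/2) = 1 - D/2)
o(Q) = 4*Q**2 (o(Q) = (2*Q)*(2*Q) = 4*Q**2)
p(-1)*o(-9) + 68 = (1 - 1/2*(-1))*(4*(-9)**2) + 68 = (1 + 1/2)*(4*81) + 68 = (3/2)*324 + 68 = 486 + 68 = 554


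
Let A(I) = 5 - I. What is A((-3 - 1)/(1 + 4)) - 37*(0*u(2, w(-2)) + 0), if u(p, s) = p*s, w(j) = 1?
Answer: 29/5 ≈ 5.8000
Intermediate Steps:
A((-3 - 1)/(1 + 4)) - 37*(0*u(2, w(-2)) + 0) = (5 - (-3 - 1)/(1 + 4)) - 37*(0*(2*1) + 0) = (5 - (-4)/5) - 37*(0*2 + 0) = (5 - (-4)/5) - 37*(0 + 0) = (5 - 1*(-⅘)) - 37*0 = (5 + ⅘) + 0 = 29/5 + 0 = 29/5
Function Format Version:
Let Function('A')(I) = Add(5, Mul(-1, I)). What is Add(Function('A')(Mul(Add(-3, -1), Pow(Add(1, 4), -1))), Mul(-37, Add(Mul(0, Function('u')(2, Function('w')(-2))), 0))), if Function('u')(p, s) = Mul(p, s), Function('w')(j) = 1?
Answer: Rational(29, 5) ≈ 5.8000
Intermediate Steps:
Add(Function('A')(Mul(Add(-3, -1), Pow(Add(1, 4), -1))), Mul(-37, Add(Mul(0, Function('u')(2, Function('w')(-2))), 0))) = Add(Add(5, Mul(-1, Mul(Add(-3, -1), Pow(Add(1, 4), -1)))), Mul(-37, Add(Mul(0, Mul(2, 1)), 0))) = Add(Add(5, Mul(-1, Mul(-4, Pow(5, -1)))), Mul(-37, Add(Mul(0, 2), 0))) = Add(Add(5, Mul(-1, Mul(-4, Rational(1, 5)))), Mul(-37, Add(0, 0))) = Add(Add(5, Mul(-1, Rational(-4, 5))), Mul(-37, 0)) = Add(Add(5, Rational(4, 5)), 0) = Add(Rational(29, 5), 0) = Rational(29, 5)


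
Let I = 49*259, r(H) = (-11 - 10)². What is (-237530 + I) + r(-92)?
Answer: -224398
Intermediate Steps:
r(H) = 441 (r(H) = (-21)² = 441)
I = 12691
(-237530 + I) + r(-92) = (-237530 + 12691) + 441 = -224839 + 441 = -224398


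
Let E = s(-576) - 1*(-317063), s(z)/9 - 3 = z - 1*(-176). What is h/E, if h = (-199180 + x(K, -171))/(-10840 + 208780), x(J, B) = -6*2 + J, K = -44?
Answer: -16603/5171017550 ≈ -3.2108e-6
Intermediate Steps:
s(z) = 1611 + 9*z (s(z) = 27 + 9*(z - 1*(-176)) = 27 + 9*(z + 176) = 27 + 9*(176 + z) = 27 + (1584 + 9*z) = 1611 + 9*z)
x(J, B) = -12 + J
E = 313490 (E = (1611 + 9*(-576)) - 1*(-317063) = (1611 - 5184) + 317063 = -3573 + 317063 = 313490)
h = -16603/16495 (h = (-199180 + (-12 - 44))/(-10840 + 208780) = (-199180 - 56)/197940 = -199236*1/197940 = -16603/16495 ≈ -1.0065)
h/E = -16603/16495/313490 = -16603/16495*1/313490 = -16603/5171017550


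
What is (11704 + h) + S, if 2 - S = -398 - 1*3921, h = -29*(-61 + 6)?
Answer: 17620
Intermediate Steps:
h = 1595 (h = -29*(-55) = 1595)
S = 4321 (S = 2 - (-398 - 1*3921) = 2 - (-398 - 3921) = 2 - 1*(-4319) = 2 + 4319 = 4321)
(11704 + h) + S = (11704 + 1595) + 4321 = 13299 + 4321 = 17620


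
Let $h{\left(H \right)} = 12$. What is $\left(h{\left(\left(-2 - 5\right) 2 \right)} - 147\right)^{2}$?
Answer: $18225$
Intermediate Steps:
$\left(h{\left(\left(-2 - 5\right) 2 \right)} - 147\right)^{2} = \left(12 - 147\right)^{2} = \left(-135\right)^{2} = 18225$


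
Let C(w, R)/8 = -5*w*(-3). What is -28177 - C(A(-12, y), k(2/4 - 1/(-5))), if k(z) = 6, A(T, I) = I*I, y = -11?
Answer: -42697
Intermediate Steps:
A(T, I) = I²
C(w, R) = 120*w (C(w, R) = 8*(-5*w*(-3)) = 8*(15*w) = 120*w)
-28177 - C(A(-12, y), k(2/4 - 1/(-5))) = -28177 - 120*(-11)² = -28177 - 120*121 = -28177 - 1*14520 = -28177 - 14520 = -42697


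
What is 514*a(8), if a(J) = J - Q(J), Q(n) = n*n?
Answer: -28784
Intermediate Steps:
Q(n) = n**2
a(J) = J - J**2
514*a(8) = 514*(8*(1 - 1*8)) = 514*(8*(1 - 8)) = 514*(8*(-7)) = 514*(-56) = -28784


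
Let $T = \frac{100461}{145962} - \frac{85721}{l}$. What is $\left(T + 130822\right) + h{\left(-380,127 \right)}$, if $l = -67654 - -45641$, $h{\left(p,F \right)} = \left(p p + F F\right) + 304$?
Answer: $\frac{312373392329675}{1071020502} \approx 2.9166 \cdot 10^{5}$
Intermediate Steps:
$h{\left(p,F \right)} = 304 + F^{2} + p^{2}$ ($h{\left(p,F \right)} = \left(p^{2} + F^{2}\right) + 304 = \left(F^{2} + p^{2}\right) + 304 = 304 + F^{2} + p^{2}$)
$l = -22013$ ($l = -67654 + 45641 = -22013$)
$T = \frac{4907818865}{1071020502}$ ($T = \frac{100461}{145962} - \frac{85721}{-22013} = 100461 \cdot \frac{1}{145962} - - \frac{85721}{22013} = \frac{33487}{48654} + \frac{85721}{22013} = \frac{4907818865}{1071020502} \approx 4.5824$)
$\left(T + 130822\right) + h{\left(-380,127 \right)} = \left(\frac{4907818865}{1071020502} + 130822\right) + \left(304 + 127^{2} + \left(-380\right)^{2}\right) = \frac{140117951931509}{1071020502} + \left(304 + 16129 + 144400\right) = \frac{140117951931509}{1071020502} + 160833 = \frac{312373392329675}{1071020502}$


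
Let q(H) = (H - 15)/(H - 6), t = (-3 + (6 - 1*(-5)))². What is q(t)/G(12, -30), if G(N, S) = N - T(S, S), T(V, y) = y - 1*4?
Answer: 49/2668 ≈ 0.018366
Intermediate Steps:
T(V, y) = -4 + y (T(V, y) = y - 4 = -4 + y)
G(N, S) = 4 + N - S (G(N, S) = N - (-4 + S) = N + (4 - S) = 4 + N - S)
t = 64 (t = (-3 + (6 + 5))² = (-3 + 11)² = 8² = 64)
q(H) = (-15 + H)/(-6 + H)
q(t)/G(12, -30) = ((-15 + 64)/(-6 + 64))/(4 + 12 - 1*(-30)) = (49/58)/(4 + 12 + 30) = ((1/58)*49)/46 = (49/58)*(1/46) = 49/2668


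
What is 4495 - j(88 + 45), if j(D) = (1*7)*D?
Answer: 3564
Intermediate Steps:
j(D) = 7*D
4495 - j(88 + 45) = 4495 - 7*(88 + 45) = 4495 - 7*133 = 4495 - 1*931 = 4495 - 931 = 3564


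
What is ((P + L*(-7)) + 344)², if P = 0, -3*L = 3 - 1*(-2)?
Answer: 1138489/9 ≈ 1.2650e+5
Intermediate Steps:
L = -5/3 (L = -(3 - 1*(-2))/3 = -(3 + 2)/3 = -⅓*5 = -5/3 ≈ -1.6667)
((P + L*(-7)) + 344)² = ((0 - 5/3*(-7)) + 344)² = ((0 + 35/3) + 344)² = (35/3 + 344)² = (1067/3)² = 1138489/9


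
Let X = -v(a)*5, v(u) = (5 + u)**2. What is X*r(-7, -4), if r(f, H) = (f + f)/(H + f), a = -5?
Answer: 0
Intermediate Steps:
r(f, H) = 2*f/(H + f) (r(f, H) = (2*f)/(H + f) = 2*f/(H + f))
X = 0 (X = -(5 - 5)**2*5 = -1*0**2*5 = -1*0*5 = 0*5 = 0)
X*r(-7, -4) = 0*(2*(-7)/(-4 - 7)) = 0*(2*(-7)/(-11)) = 0*(2*(-7)*(-1/11)) = 0*(14/11) = 0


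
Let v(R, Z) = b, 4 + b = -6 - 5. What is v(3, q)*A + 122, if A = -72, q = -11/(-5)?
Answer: 1202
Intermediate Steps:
q = 11/5 (q = -11*(-1/5) = 11/5 ≈ 2.2000)
b = -15 (b = -4 + (-6 - 5) = -4 - 11 = -15)
v(R, Z) = -15
v(3, q)*A + 122 = -15*(-72) + 122 = 1080 + 122 = 1202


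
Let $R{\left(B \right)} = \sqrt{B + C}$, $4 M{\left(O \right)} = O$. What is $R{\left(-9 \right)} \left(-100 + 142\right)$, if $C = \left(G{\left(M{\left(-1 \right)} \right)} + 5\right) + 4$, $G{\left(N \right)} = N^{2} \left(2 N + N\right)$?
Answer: $\frac{21 i \sqrt{3}}{4} \approx 9.0933 i$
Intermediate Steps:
$M{\left(O \right)} = \frac{O}{4}$
$G{\left(N \right)} = 3 N^{3}$ ($G{\left(N \right)} = N^{2} \cdot 3 N = 3 N^{3}$)
$C = \frac{573}{64}$ ($C = \left(3 \left(\frac{1}{4} \left(-1\right)\right)^{3} + 5\right) + 4 = \left(3 \left(- \frac{1}{4}\right)^{3} + 5\right) + 4 = \left(3 \left(- \frac{1}{64}\right) + 5\right) + 4 = \left(- \frac{3}{64} + 5\right) + 4 = \frac{317}{64} + 4 = \frac{573}{64} \approx 8.9531$)
$R{\left(B \right)} = \sqrt{\frac{573}{64} + B}$ ($R{\left(B \right)} = \sqrt{B + \frac{573}{64}} = \sqrt{\frac{573}{64} + B}$)
$R{\left(-9 \right)} \left(-100 + 142\right) = \frac{\sqrt{573 + 64 \left(-9\right)}}{8} \left(-100 + 142\right) = \frac{\sqrt{573 - 576}}{8} \cdot 42 = \frac{\sqrt{-3}}{8} \cdot 42 = \frac{i \sqrt{3}}{8} \cdot 42 = \frac{21 i \sqrt{3}}{4}$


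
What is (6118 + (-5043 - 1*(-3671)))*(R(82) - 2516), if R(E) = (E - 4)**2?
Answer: 16933728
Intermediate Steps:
R(E) = (-4 + E)**2
(6118 + (-5043 - 1*(-3671)))*(R(82) - 2516) = (6118 + (-5043 - 1*(-3671)))*((-4 + 82)**2 - 2516) = (6118 + (-5043 + 3671))*(78**2 - 2516) = (6118 - 1372)*(6084 - 2516) = 4746*3568 = 16933728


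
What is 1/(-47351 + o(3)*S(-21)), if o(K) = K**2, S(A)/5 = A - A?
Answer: -1/47351 ≈ -2.1119e-5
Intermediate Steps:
S(A) = 0 (S(A) = 5*(A - A) = 5*0 = 0)
1/(-47351 + o(3)*S(-21)) = 1/(-47351 + 3**2*0) = 1/(-47351 + 9*0) = 1/(-47351 + 0) = 1/(-47351) = -1/47351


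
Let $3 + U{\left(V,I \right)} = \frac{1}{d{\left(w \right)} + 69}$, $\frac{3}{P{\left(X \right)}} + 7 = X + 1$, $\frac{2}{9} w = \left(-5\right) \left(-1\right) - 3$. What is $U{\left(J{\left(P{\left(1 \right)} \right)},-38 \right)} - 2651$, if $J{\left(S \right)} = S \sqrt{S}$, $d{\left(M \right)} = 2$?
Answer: $- \frac{188433}{71} \approx -2654.0$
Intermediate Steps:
$w = 9$ ($w = \frac{9 \left(\left(-5\right) \left(-1\right) - 3\right)}{2} = \frac{9 \left(5 - 3\right)}{2} = \frac{9}{2} \cdot 2 = 9$)
$P{\left(X \right)} = \frac{3}{-6 + X}$ ($P{\left(X \right)} = \frac{3}{-7 + \left(X + 1\right)} = \frac{3}{-7 + \left(1 + X\right)} = \frac{3}{-6 + X}$)
$J{\left(S \right)} = S^{\frac{3}{2}}$
$U{\left(V,I \right)} = - \frac{212}{71}$ ($U{\left(V,I \right)} = -3 + \frac{1}{2 + 69} = -3 + \frac{1}{71} = - \frac{212}{71}$)
$U{\left(J{\left(P{\left(1 \right)} \right)},-38 \right)} - 2651 = - \frac{212}{71} - 2651 = - \frac{188433}{71}$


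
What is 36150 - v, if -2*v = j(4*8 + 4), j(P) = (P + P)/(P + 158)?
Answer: 3506568/97 ≈ 36150.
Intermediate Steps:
j(P) = 2*P/(158 + P) (j(P) = (2*P)/(158 + P) = 2*P/(158 + P))
v = -18/97 (v = -(4*8 + 4)/(158 + (4*8 + 4)) = -(32 + 4)/(158 + (32 + 4)) = -36/(158 + 36) = -36/194 = -½*36/97 = -18/97 ≈ -0.18557)
36150 - v = 36150 - 1*(-18/97) = 36150 + 18/97 = 3506568/97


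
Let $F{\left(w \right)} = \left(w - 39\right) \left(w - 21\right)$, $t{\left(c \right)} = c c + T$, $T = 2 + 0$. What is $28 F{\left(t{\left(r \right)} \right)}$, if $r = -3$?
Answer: $7840$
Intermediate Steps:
$T = 2$
$t{\left(c \right)} = 2 + c^{2}$ ($t{\left(c \right)} = c c + 2 = c^{2} + 2 = 2 + c^{2}$)
$F{\left(w \right)} = \left(-39 + w\right) \left(-21 + w\right)$
$28 F{\left(t{\left(r \right)} \right)} = 28 \left(819 + \left(2 + \left(-3\right)^{2}\right)^{2} - 60 \left(2 + \left(-3\right)^{2}\right)\right) = 28 \left(819 + \left(2 + 9\right)^{2} - 60 \left(2 + 9\right)\right) = 28 \left(819 + 11^{2} - 660\right) = 28 \left(819 + 121 - 660\right) = 28 \cdot 280 = 7840$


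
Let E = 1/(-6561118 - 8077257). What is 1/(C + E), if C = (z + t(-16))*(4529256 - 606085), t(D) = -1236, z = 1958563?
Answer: 14638375/112407035331293514874 ≈ 1.3023e-13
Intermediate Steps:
E = -1/14638375 (E = 1/(-14638375) = -1/14638375 ≈ -6.8314e-8)
C = 7678928523917 (C = (1958563 - 1236)*(4529256 - 606085) = 1957327*3923171 = 7678928523917)
1/(C + E) = 1/(7678928523917 - 1/14638375) = 1/(112407035331293514874/14638375) = 14638375/112407035331293514874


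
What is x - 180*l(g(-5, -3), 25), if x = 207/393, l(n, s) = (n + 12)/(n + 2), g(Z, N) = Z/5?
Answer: -259311/131 ≈ -1979.5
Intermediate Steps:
g(Z, N) = Z/5 (g(Z, N) = Z*(⅕) = Z/5)
l(n, s) = (12 + n)/(2 + n)
x = 69/131 (x = 207*(1/393) = 69/131 ≈ 0.52672)
x - 180*l(g(-5, -3), 25) = 69/131 - 180*(12 + (⅕)*(-5))/(2 + (⅕)*(-5)) = 69/131 - 180*(12 - 1)/(2 - 1) = 69/131 - 180*11/1 = 69/131 - 180*11 = 69/131 - 1980 = -259311/131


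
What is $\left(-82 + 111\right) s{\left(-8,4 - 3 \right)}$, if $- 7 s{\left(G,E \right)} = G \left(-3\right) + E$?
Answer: $- \frac{725}{7} \approx -103.57$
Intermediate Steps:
$s{\left(G,E \right)} = - \frac{E}{7} + \frac{3 G}{7}$ ($s{\left(G,E \right)} = - \frac{G \left(-3\right) + E}{7} = - \frac{- 3 G + E}{7} = - \frac{E - 3 G}{7} = - \frac{E}{7} + \frac{3 G}{7}$)
$\left(-82 + 111\right) s{\left(-8,4 - 3 \right)} = \left(-82 + 111\right) \left(- \frac{4 - 3}{7} + \frac{3}{7} \left(-8\right)\right) = 29 \left(- \frac{4 - 3}{7} - \frac{24}{7}\right) = 29 \left(\left(- \frac{1}{7}\right) 1 - \frac{24}{7}\right) = 29 \left(- \frac{1}{7} - \frac{24}{7}\right) = 29 \left(- \frac{25}{7}\right) = - \frac{725}{7}$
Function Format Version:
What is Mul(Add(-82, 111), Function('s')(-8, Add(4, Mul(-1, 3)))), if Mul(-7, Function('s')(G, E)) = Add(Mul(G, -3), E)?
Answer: Rational(-725, 7) ≈ -103.57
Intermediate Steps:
Function('s')(G, E) = Add(Mul(Rational(-1, 7), E), Mul(Rational(3, 7), G)) (Function('s')(G, E) = Mul(Rational(-1, 7), Add(Mul(G, -3), E)) = Mul(Rational(-1, 7), Add(Mul(-3, G), E)) = Mul(Rational(-1, 7), Add(E, Mul(-3, G))) = Add(Mul(Rational(-1, 7), E), Mul(Rational(3, 7), G)))
Mul(Add(-82, 111), Function('s')(-8, Add(4, Mul(-1, 3)))) = Mul(Add(-82, 111), Add(Mul(Rational(-1, 7), Add(4, Mul(-1, 3))), Mul(Rational(3, 7), -8))) = Mul(29, Add(Mul(Rational(-1, 7), Add(4, -3)), Rational(-24, 7))) = Mul(29, Add(Mul(Rational(-1, 7), 1), Rational(-24, 7))) = Mul(29, Add(Rational(-1, 7), Rational(-24, 7))) = Mul(29, Rational(-25, 7)) = Rational(-725, 7)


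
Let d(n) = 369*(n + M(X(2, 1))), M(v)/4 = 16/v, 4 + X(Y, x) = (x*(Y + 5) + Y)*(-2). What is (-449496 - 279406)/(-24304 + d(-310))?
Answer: 4008961/768721 ≈ 5.2151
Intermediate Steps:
X(Y, x) = -4 - 2*Y - 2*x*(5 + Y) (X(Y, x) = -4 + (x*(Y + 5) + Y)*(-2) = -4 + (x*(5 + Y) + Y)*(-2) = -4 + (Y + x*(5 + Y))*(-2) = -4 + (-2*Y - 2*x*(5 + Y)) = -4 - 2*Y - 2*x*(5 + Y))
M(v) = 64/v (M(v) = 4*(16/v) = 64/v)
d(n) = -11808/11 + 369*n (d(n) = 369*(n + 64/(-4 - 10*1 - 2*2 - 2*2*1)) = 369*(n + 64/(-4 - 10 - 4 - 4)) = 369*(n + 64/(-22)) = 369*(n + 64*(-1/22)) = 369*(n - 32/11) = 369*(-32/11 + n) = -11808/11 + 369*n)
(-449496 - 279406)/(-24304 + d(-310)) = (-449496 - 279406)/(-24304 + (-11808/11 + 369*(-310))) = -728902/(-24304 + (-11808/11 - 114390)) = -728902/(-24304 - 1270098/11) = -728902/(-1537442/11) = -728902*(-11/1537442) = 4008961/768721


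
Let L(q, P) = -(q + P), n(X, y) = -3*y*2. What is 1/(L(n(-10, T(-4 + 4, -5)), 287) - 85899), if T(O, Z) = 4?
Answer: -1/86162 ≈ -1.1606e-5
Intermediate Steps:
n(X, y) = -6*y
L(q, P) = -P - q (L(q, P) = -(P + q) = -P - q)
1/(L(n(-10, T(-4 + 4, -5)), 287) - 85899) = 1/((-1*287 - (-6)*4) - 85899) = 1/((-287 - 1*(-24)) - 85899) = 1/((-287 + 24) - 85899) = 1/(-263 - 85899) = 1/(-86162) = -1/86162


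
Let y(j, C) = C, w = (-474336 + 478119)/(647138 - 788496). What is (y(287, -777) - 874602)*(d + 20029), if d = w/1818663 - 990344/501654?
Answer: -125607907202508687496957843/7164805374357862 ≈ -1.7531e+10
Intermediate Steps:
w = -3783/141358 (w = 3783/(-141358) = 3783*(-1/141358) = -3783/141358 ≈ -0.026762)
d = -42433362835059143/21494416123073586 (d = -3783/141358/1818663 - 990344/501654 = -3783/141358*1/1818663 - 990344*1/501654 = -1261/85694188118 - 495172/250827 = -42433362835059143/21494416123073586 ≈ -1.9742)
(y(287, -777) - 874602)*(d + 20029) = (-777 - 874602)*(-42433362835059143/21494416123073586 + 20029) = -875379*430469227166205794851/21494416123073586 = -125607907202508687496957843/7164805374357862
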